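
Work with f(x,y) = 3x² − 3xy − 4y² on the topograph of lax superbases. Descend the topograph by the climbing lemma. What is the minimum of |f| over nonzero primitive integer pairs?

descent: ρ → (-4,3,3)  [lands on river]
river: ρ → (3,3,-4)
river: ρ → (-4,5,2)
river: ρ → (2,7,-1)
river: ρ → (-1,7,2)
river: ρ → (2,5,-4)
closes: descent 1, river 6
min |a| on river = 1

1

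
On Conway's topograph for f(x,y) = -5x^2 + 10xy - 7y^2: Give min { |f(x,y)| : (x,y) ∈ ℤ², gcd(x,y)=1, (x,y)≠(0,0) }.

translate: b→0 (≡-10 mod 10), so (5,-10,7)→(5,0,2)
flip: (5,0,2)→(2,0,5)
reduced (well bottom): (2,0,5) with a≤c, −a<b≤a
well minimum |f| = |-2| = 2 (negative-definite)

2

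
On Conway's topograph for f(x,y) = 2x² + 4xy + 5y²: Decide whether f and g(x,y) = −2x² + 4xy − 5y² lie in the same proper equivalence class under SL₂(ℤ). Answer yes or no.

D₁ = -24, D₂ = -24
f: translate: b→0 (≡4 mod 4), so (2,4,5)→(2,0,3)
f: reduced (well bottom): (2,0,3) with a≤c, −a<b≤a
g is negative-definite; reduce −g:
−g: translate: b→0 (≡-4 mod 4), so (2,-4,5)→(2,0,3)
−g: reduced (well bottom): (2,0,3) with a≤c, −a<b≤a
flip sign back: reduced form of g is (-2,0,-3)
reduced forms (2, 0, 3) vs (-2, 0, -3) ⇒ inequivalent

no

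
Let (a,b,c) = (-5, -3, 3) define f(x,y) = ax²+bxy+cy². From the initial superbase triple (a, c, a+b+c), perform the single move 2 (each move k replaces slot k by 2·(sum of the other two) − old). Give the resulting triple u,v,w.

start (-5,3,-5) = (f(1,0),f(0,1),f(1,1))
replace slot 2: 2·((-5)+(-5)) − 3 = -23 → (-5,-23,-5)

-5,-23,-5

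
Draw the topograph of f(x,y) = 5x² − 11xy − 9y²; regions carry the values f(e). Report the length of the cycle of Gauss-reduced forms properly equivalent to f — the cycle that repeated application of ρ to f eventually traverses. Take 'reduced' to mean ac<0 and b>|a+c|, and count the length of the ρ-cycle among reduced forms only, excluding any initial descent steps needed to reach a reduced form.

D = 301, ⌊√D⌋ = 17
descent: ρ → (-9,11,5)  [lands on river]
river: ρ → (5,9,-11)
river: ρ → (-11,13,3)
river: ρ → (3,17,-1)
river: ρ → (-1,17,3)
river: ρ → (3,13,-11)
river: ρ → (-11,9,5)
river: ρ → (5,11,-9)
river: ρ → (-9,7,7)
river: ρ → (7,7,-9)
ρ-cycle length = 10 (tail of 1 descent step not counted)

10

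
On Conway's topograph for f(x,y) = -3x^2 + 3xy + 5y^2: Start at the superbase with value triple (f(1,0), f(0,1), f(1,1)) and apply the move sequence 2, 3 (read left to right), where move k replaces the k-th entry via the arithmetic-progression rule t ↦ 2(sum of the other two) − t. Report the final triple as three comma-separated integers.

start (-3,5,5) = (f(1,0),f(0,1),f(1,1))
replace slot 2: 2·((-3)+5) − 5 = -1 → (-3,-1,5)
replace slot 3: 2·((-3)+(-1)) − 5 = -13 → (-3,-1,-13)

-3,-1,-13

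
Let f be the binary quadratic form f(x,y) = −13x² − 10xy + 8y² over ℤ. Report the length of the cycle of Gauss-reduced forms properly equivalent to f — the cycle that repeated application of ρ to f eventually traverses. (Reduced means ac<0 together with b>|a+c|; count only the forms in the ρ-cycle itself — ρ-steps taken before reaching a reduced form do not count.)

D = 516, ⌊√D⌋ = 22
descent: ρ → (8,10,-13)  [lands on river]
river: ρ → (-13,16,5)
river: ρ → (5,14,-16)
river: ρ → (-16,18,3)
river: ρ → (3,18,-16)
river: ρ → (-16,14,5)
river: ρ → (5,16,-13)
river: ρ → (-13,10,8)
river: ρ → (8,22,-1)
river: ρ → (-1,22,8)
ρ-cycle length = 10 (tail of 1 descent step not counted)

10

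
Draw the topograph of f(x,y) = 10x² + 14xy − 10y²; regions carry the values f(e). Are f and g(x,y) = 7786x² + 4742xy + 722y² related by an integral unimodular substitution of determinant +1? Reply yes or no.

D₁ = 596, D₂ = 596
river cycle of f (length 10): (-10, 6, 14), (14, 22, -2), (-2, 22, 14), (14, 6, -10), (-10, 14, 10), (10, 6, -14), (-14, 22, 2), (2, 22, -14), (-14, 6, 10), (10, 14, -10)
river cycle of g (length 10): (10, 14, -10), (-10, 6, 14), (14, 22, -2), (-2, 22, 14), (14, 6, -10), (-10, 14, 10), (10, 6, -14), (-14, 22, 2), (2, 22, -14), (-14, 6, 10)
cycles coincide ⇒ equivalent

yes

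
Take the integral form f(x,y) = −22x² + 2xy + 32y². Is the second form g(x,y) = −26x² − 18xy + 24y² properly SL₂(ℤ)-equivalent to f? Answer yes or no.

D₁ = 2820, D₂ = 2820
river cycle of f (length 10): (-22, 46, 8), (8, 50, -10), (-10, 50, 8), (8, 46, -22), (-22, 42, 12), (12, 30, -40), (-40, 50, 2), (2, 50, -40), (-40, 30, 12), (12, 42, -22)
river cycle of g (length 14): (24, 18, -26), (-26, 34, 16), (16, 30, -30), (-30, 30, 16), (16, 34, -26), (-26, 18, 24), (24, 30, -20), (-20, 50, 4), (4, 46, -44), (-44, 42, 6), … (4 more)
cycles differ ⇒ inequivalent

no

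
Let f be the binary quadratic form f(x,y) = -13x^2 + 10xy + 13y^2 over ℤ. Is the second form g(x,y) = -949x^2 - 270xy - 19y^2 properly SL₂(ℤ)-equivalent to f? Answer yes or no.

D₁ = 776, D₂ = 776
river cycle of f (length 6): (13, 16, -10), (-10, 24, 5), (5, 26, -5), (-5, 24, 10), (10, 16, -13), (-13, 10, 13)
river cycle of g (length 6): (10, 16, -13), (-13, 10, 13), (13, 16, -10), (-10, 24, 5), (5, 26, -5), (-5, 24, 10)
cycles coincide ⇒ equivalent

yes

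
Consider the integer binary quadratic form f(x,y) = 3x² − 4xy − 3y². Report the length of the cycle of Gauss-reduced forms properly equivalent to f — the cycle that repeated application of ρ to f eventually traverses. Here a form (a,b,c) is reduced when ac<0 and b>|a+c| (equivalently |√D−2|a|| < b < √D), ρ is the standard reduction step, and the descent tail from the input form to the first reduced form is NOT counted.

D = 52, ⌊√D⌋ = 7
descent: ρ → (-3,4,3)  [lands on river]
river: ρ → (3,2,-4)
river: ρ → (-4,6,1)
river: ρ → (1,6,-4)
river: ρ → (-4,2,3)
river: ρ → (3,4,-3)
river: ρ → (-3,2,4)
river: ρ → (4,6,-1)
river: ρ → (-1,6,4)
river: ρ → (4,2,-3)
ρ-cycle length = 10 (tail of 1 descent step not counted)

10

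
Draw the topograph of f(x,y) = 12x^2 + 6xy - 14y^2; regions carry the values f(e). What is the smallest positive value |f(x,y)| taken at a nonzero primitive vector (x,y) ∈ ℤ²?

river: ρ → (-14,22,4)
river: ρ → (4,26,-2)
river: ρ → (-2,26,4)
river: ρ → (4,22,-14)
river: ρ → (-14,6,12)
river: ρ → (12,18,-8)
river: ρ → (-8,14,16)
river: ρ → (16,18,-6)
river: ρ → (-6,18,16)
river: ρ → (16,14,-8)
river: ρ → (-8,18,12)
river: ρ → (12,6,-14)
closes: descent 0, river 12
min |a| on river = 2

2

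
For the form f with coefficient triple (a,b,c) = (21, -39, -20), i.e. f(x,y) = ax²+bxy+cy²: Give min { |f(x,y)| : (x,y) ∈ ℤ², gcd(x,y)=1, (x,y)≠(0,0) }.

descent: ρ → (-20,39,21)  [lands on river]
river: ρ → (21,45,-14)
river: ρ → (-14,39,30)
river: ρ → (30,21,-23)
river: ρ → (-23,25,28)
river: ρ → (28,31,-20)
river: ρ → (-20,49,10)
river: ρ → (10,51,-15)
river: ρ → (-15,39,28)
river: ρ → (28,17,-26)
river: ρ → (-26,35,19)
river: ρ → (19,41,-20)
closes: descent 1, river 12
min |a| on river = 10

10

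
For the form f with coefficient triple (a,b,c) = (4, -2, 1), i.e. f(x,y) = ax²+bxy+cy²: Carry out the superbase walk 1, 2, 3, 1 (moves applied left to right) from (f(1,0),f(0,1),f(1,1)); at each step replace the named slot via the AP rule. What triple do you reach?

start (4,1,3) = (f(1,0),f(0,1),f(1,1))
replace slot 1: 2·(1+3) − 4 = 4 → (4,1,3)
replace slot 2: 2·(4+3) − 1 = 13 → (4,13,3)
replace slot 3: 2·(4+13) − 3 = 31 → (4,13,31)
replace slot 1: 2·(13+31) − 4 = 84 → (84,13,31)

84,13,31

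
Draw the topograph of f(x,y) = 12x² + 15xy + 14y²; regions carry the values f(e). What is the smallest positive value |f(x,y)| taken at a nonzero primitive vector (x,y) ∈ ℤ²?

translate: b→-9 (≡15 mod 24), so (12,15,14)→(12,-9,11)
flip: (12,-9,11)→(11,9,12)
reduced (well bottom): (11,9,12) with a≤c, −a<b≤a
well minimum = a = 11

11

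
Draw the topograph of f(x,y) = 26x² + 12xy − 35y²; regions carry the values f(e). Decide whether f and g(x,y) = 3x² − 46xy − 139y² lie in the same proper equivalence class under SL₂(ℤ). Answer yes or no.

D₁ = 3784, D₂ = 3784
river cycle of f (length 30): (-35, 58, 3), (3, 56, -54), (-54, 52, 5), (5, 58, -21), (-21, 26, 37), (37, 48, -10), (-10, 52, 27), (27, 56, -6), (-6, 52, 45), (45, 38, -13), … (20 more)
river cycle of g (length 30): (3, 56, -54), (-54, 52, 5), (5, 58, -21), (-21, 26, 37), (37, 48, -10), (-10, 52, 27), (27, 56, -6), (-6, 52, 45), (45, 38, -13), (-13, 40, 42), … (20 more)
cycles coincide ⇒ equivalent

yes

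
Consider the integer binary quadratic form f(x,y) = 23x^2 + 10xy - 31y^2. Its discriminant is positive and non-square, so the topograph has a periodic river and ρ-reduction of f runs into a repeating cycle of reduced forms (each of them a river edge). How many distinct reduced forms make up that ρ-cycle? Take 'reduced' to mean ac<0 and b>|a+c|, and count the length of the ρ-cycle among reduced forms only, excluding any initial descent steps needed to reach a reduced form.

D = 2952, ⌊√D⌋ = 54
river: ρ → (-31,52,2)
river: ρ → (2,52,-31)
river: ρ → (-31,10,23)
river: ρ → (23,36,-18)
river: ρ → (-18,36,23)
river: ρ → (23,10,-31)
ρ-cycle length = 6 (tail of 0 descent steps not counted)

6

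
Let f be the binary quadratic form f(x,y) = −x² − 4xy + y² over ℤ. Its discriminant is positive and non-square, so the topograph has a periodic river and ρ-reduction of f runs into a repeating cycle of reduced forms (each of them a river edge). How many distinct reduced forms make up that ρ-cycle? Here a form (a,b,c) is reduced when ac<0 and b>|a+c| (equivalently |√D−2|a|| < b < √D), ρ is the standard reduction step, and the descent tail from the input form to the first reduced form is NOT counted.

D = 20, ⌊√D⌋ = 4
descent: ρ → (1,4,-1)  [lands on river]
river: ρ → (-1,4,1)
ρ-cycle length = 2 (tail of 1 descent step not counted)

2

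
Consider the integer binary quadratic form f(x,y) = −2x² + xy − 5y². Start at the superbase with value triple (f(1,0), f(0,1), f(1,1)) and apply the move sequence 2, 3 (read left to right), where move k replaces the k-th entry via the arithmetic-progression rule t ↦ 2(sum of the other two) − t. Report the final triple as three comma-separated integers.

start (-2,-5,-6) = (f(1,0),f(0,1),f(1,1))
replace slot 2: 2·((-2)+(-6)) − (-5) = -11 → (-2,-11,-6)
replace slot 3: 2·((-2)+(-11)) − (-6) = -20 → (-2,-11,-20)

-2,-11,-20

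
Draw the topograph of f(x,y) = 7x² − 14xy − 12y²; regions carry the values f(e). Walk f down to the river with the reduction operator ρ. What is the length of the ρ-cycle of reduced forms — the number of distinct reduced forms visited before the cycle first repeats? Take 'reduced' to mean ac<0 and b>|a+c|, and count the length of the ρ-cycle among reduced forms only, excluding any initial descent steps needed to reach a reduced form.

D = 532, ⌊√D⌋ = 23
descent: ρ → (-12,14,7)  [lands on river]
river: ρ → (7,14,-12)
river: ρ → (-12,10,9)
river: ρ → (9,8,-13)
river: ρ → (-13,18,4)
river: ρ → (4,22,-3)
river: ρ → (-3,20,11)
river: ρ → (11,2,-12)
river: ρ → (-12,22,1)
river: ρ → (1,22,-12)
river: ρ → (-12,2,11)
river: ρ → (11,20,-3)
river: ρ → (-3,22,4)
river: ρ → (4,18,-13)
river: ρ → (-13,8,9)
river: ρ → (9,10,-12)
ρ-cycle length = 16 (tail of 1 descent step not counted)

16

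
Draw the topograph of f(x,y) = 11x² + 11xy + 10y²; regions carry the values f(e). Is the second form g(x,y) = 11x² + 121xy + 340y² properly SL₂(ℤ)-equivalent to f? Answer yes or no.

D₁ = -319, D₂ = -319
f: flip: (11,11,10)→(10,-11,11)
f: translate: b→9 (≡-11 mod 20), so (10,-11,11)→(10,9,10)
f: reduced (well bottom): (10,9,10) with a≤c, −a<b≤a
g: translate: b→11 (≡121 mod 22), so (11,121,340)→(11,11,10)
g: flip: (11,11,10)→(10,-11,11)
g: translate: b→9 (≡-11 mod 20), so (10,-11,11)→(10,9,10)
g: reduced (well bottom): (10,9,10) with a≤c, −a<b≤a
reduced forms (10, 9, 10) vs (10, 9, 10) ⇒ equivalent

yes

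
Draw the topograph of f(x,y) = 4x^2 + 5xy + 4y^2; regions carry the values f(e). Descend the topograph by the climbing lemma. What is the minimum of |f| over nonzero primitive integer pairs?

translate: b→-3 (≡5 mod 8), so (4,5,4)→(4,-3,3)
flip: (4,-3,3)→(3,3,4)
reduced (well bottom): (3,3,4) with a≤c, −a<b≤a
well minimum = a = 3

3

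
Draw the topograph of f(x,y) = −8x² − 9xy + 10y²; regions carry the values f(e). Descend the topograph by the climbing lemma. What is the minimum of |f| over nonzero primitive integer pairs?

descent: ρ → (10,9,-8)  [lands on river]
river: ρ → (-8,7,11)
river: ρ → (11,15,-4)
river: ρ → (-4,17,7)
river: ρ → (7,11,-10)
river: ρ → (-10,9,8)
river: ρ → (8,7,-11)
river: ρ → (-11,15,4)
river: ρ → (4,17,-7)
river: ρ → (-7,11,10)
closes: descent 1, river 10
min |a| on river = 4

4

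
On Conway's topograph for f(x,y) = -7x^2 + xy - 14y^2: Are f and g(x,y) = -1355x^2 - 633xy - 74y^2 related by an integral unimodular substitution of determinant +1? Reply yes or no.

D₁ = -391, D₂ = -391
f is negative-definite; reduce −f:
−f: reduced (well bottom): (7,-1,14) with a≤c, −a<b≤a
flip sign back: reduced form of f is (-7,1,-14)
g is negative-definite; reduce −g:
−g: flip: (1355,633,74)→(74,-633,1355)
−g: translate: b→-41 (≡-633 mod 148), so (74,-633,1355)→(74,-41,7)
−g: flip: (74,-41,7)→(7,41,74)
−g: translate: b→-1 (≡41 mod 14), so (7,41,74)→(7,-1,14)
−g: reduced (well bottom): (7,-1,14) with a≤c, −a<b≤a
flip sign back: reduced form of g is (-7,1,-14)
reduced forms (-7, 1, -14) vs (-7, 1, -14) ⇒ equivalent

yes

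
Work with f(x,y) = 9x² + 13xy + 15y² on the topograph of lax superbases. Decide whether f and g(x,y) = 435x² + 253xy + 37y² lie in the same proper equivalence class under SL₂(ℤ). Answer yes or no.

D₁ = -371, D₂ = -371
f: translate: b→-5 (≡13 mod 18), so (9,13,15)→(9,-5,11)
f: reduced (well bottom): (9,-5,11) with a≤c, −a<b≤a
g: flip: (435,253,37)→(37,-253,435)
g: translate: b→-31 (≡-253 mod 74), so (37,-253,435)→(37,-31,9)
g: flip: (37,-31,9)→(9,31,37)
g: translate: b→-5 (≡31 mod 18), so (9,31,37)→(9,-5,11)
g: reduced (well bottom): (9,-5,11) with a≤c, −a<b≤a
reduced forms (9, -5, 11) vs (9, -5, 11) ⇒ equivalent

yes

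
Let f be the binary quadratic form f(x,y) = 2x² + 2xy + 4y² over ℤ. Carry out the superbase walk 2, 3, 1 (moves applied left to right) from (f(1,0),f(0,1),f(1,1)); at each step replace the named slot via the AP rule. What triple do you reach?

start (2,4,8) = (f(1,0),f(0,1),f(1,1))
replace slot 2: 2·(2+8) − 4 = 16 → (2,16,8)
replace slot 3: 2·(2+16) − 8 = 28 → (2,16,28)
replace slot 1: 2·(16+28) − 2 = 86 → (86,16,28)

86,16,28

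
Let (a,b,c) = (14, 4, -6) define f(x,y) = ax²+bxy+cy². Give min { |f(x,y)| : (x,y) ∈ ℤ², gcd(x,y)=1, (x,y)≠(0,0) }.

descent: ρ → (-6,8,12)  [lands on river]
river: ρ → (12,16,-2)
river: ρ → (-2,16,12)
river: ρ → (12,8,-6)
river: ρ → (-6,16,4)
river: ρ → (4,16,-6)
closes: descent 1, river 6
min |a| on river = 2

2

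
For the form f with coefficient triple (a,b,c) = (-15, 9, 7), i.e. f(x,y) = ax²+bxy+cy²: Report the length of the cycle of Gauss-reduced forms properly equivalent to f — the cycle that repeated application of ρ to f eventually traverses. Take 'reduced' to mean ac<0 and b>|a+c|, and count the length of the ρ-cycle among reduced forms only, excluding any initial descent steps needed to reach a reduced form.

D = 501, ⌊√D⌋ = 22
river: ρ → (7,19,-5)
river: ρ → (-5,21,3)
river: ρ → (3,21,-5)
river: ρ → (-5,19,7)
river: ρ → (7,9,-15)
river: ρ → (-15,21,1)
river: ρ → (1,21,-15)
river: ρ → (-15,9,7)
ρ-cycle length = 8 (tail of 0 descent steps not counted)

8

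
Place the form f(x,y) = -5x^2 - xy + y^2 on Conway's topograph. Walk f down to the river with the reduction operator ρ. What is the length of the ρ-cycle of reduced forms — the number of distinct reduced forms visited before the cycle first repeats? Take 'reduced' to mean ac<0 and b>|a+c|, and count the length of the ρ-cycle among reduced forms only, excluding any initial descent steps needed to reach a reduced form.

D = 21, ⌊√D⌋ = 4
descent: ρ → (1,3,-3)  [lands on river]
river: ρ → (-3,3,1)
ρ-cycle length = 2 (tail of 1 descent step not counted)

2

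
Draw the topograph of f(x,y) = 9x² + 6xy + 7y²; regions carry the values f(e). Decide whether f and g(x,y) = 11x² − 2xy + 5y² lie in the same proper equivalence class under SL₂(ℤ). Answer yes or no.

D₁ = -216, D₂ = -216
f: flip: (9,6,7)→(7,-6,9)
f: reduced (well bottom): (7,-6,9) with a≤c, −a<b≤a
g: flip: (11,-2,5)→(5,2,11)
g: reduced (well bottom): (5,2,11) with a≤c, −a<b≤a
reduced forms (7, -6, 9) vs (5, 2, 11) ⇒ inequivalent

no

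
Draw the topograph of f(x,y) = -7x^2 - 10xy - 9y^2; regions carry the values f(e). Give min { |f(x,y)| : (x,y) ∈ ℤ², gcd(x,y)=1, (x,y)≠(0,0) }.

translate: b→-4 (≡10 mod 14), so (7,10,9)→(7,-4,6)
flip: (7,-4,6)→(6,4,7)
reduced (well bottom): (6,4,7) with a≤c, −a<b≤a
well minimum |f| = |-6| = 6 (negative-definite)

6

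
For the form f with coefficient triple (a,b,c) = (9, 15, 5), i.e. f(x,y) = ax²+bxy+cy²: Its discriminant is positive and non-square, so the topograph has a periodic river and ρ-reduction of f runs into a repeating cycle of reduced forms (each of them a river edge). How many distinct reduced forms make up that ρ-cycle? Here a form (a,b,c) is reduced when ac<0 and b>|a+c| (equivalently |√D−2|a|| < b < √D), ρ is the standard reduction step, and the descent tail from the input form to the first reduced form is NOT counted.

D = 45, ⌊√D⌋ = 6
descent: ρ → (5,5,-1)  [lands on river]
river: ρ → (-1,5,5)
ρ-cycle length = 2 (tail of 1 descent step not counted)

2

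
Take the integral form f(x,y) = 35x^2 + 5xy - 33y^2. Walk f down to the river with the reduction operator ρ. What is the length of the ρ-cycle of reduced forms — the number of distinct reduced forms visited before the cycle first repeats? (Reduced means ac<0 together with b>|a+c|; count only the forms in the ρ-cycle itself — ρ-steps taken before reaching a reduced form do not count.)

D = 4645, ⌊√D⌋ = 68
river: ρ → (-33,61,7)
river: ρ → (7,65,-15)
river: ρ → (-15,55,27)
river: ρ → (27,53,-17)
river: ρ → (-17,49,33)
river: ρ → (33,17,-33)
river: ρ → (-33,49,17)
river: ρ → (17,53,-27)
river: ρ → (-27,55,15)
river: ρ → (15,65,-7)
river: ρ → (-7,61,33)
river: ρ → (33,5,-35)
river: ρ → (-35,65,3)
river: ρ → (3,67,-13)
river: ρ → (-13,63,13)
river: ρ → (13,67,-3)
river: ρ → (-3,65,35)
river: ρ → (35,5,-33)
ρ-cycle length = 18 (tail of 0 descent steps not counted)

18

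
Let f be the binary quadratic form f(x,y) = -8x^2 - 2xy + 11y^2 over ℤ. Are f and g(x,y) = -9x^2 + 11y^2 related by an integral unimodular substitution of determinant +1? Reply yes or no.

D₁ = 356, D₂ = 396
discriminants differ ⇒ not SL₂(ℤ)-equivalent

no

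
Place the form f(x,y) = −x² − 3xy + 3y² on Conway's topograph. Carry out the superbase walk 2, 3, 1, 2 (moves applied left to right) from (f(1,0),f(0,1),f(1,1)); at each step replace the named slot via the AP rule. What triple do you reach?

start (-1,3,-1) = (f(1,0),f(0,1),f(1,1))
replace slot 2: 2·((-1)+(-1)) − 3 = -7 → (-1,-7,-1)
replace slot 3: 2·((-1)+(-7)) − (-1) = -15 → (-1,-7,-15)
replace slot 1: 2·((-7)+(-15)) − (-1) = -43 → (-43,-7,-15)
replace slot 2: 2·((-43)+(-15)) − (-7) = -109 → (-43,-109,-15)

-43,-109,-15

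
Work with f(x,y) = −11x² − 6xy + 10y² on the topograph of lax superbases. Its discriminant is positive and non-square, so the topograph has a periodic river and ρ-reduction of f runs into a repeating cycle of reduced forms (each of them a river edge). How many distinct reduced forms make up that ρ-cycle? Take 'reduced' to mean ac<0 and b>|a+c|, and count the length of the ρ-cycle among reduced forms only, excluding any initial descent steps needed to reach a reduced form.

D = 476, ⌊√D⌋ = 21
descent: ρ → (10,6,-11)  [lands on river]
river: ρ → (-11,16,5)
river: ρ → (5,14,-14)
river: ρ → (-14,14,5)
river: ρ → (5,16,-11)
river: ρ → (-11,6,10)
river: ρ → (10,14,-7)
river: ρ → (-7,14,10)
ρ-cycle length = 8 (tail of 1 descent step not counted)

8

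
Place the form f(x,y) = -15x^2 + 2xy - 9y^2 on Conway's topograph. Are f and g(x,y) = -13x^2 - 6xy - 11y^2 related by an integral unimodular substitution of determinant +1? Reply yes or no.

D₁ = -536, D₂ = -536
f is negative-definite; reduce −f:
−f: flip: (15,-2,9)→(9,2,15)
−f: reduced (well bottom): (9,2,15) with a≤c, −a<b≤a
flip sign back: reduced form of f is (-9,-2,-15)
g is negative-definite; reduce −g:
−g: flip: (13,6,11)→(11,-6,13)
−g: reduced (well bottom): (11,-6,13) with a≤c, −a<b≤a
flip sign back: reduced form of g is (-11,6,-13)
reduced forms (-9, -2, -15) vs (-11, 6, -13) ⇒ inequivalent

no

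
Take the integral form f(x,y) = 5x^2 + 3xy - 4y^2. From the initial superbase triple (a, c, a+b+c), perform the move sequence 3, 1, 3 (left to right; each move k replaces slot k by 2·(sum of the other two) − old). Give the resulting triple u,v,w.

start (5,-4,4) = (f(1,0),f(0,1),f(1,1))
replace slot 3: 2·(5+(-4)) − 4 = -2 → (5,-4,-2)
replace slot 1: 2·((-4)+(-2)) − 5 = -17 → (-17,-4,-2)
replace slot 3: 2·((-17)+(-4)) − (-2) = -40 → (-17,-4,-40)

-17,-4,-40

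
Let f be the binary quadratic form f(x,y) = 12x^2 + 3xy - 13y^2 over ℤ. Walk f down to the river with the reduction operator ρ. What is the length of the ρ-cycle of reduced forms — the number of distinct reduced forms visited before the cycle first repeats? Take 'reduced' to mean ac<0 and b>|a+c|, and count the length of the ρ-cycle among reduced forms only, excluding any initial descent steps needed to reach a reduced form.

D = 633, ⌊√D⌋ = 25
river: ρ → (-13,23,2)
river: ρ → (2,25,-1)
river: ρ → (-1,25,2)
river: ρ → (2,23,-13)
river: ρ → (-13,3,12)
river: ρ → (12,21,-4)
river: ρ → (-4,19,17)
river: ρ → (17,15,-6)
river: ρ → (-6,21,8)
river: ρ → (8,11,-16)
river: ρ → (-16,21,3)
river: ρ → (3,21,-16)
river: ρ → (-16,11,8)
river: ρ → (8,21,-6)
river: ρ → (-6,15,17)
river: ρ → (17,19,-4)
river: ρ → (-4,21,12)
river: ρ → (12,3,-13)
ρ-cycle length = 18 (tail of 0 descent steps not counted)

18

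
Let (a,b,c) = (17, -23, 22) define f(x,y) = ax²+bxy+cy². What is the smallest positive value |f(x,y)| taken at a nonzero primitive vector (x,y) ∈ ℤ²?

translate: b→11 (≡-23 mod 34), so (17,-23,22)→(17,11,16)
flip: (17,11,16)→(16,-11,17)
reduced (well bottom): (16,-11,17) with a≤c, −a<b≤a
well minimum = a = 16

16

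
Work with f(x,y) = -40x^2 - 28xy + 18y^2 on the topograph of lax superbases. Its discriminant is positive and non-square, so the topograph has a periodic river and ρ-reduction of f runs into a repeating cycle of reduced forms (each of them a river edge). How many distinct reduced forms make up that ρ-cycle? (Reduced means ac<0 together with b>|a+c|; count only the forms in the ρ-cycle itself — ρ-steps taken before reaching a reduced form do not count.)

D = 3664, ⌊√D⌋ = 60
descent: ρ → (18,28,-40)  [lands on river]
river: ρ → (-40,52,6)
river: ρ → (6,56,-22)
river: ρ → (-22,32,30)
river: ρ → (30,28,-24)
river: ρ → (-24,20,34)
river: ρ → (34,48,-10)
river: ρ → (-10,52,24)
river: ρ → (24,44,-18)
river: ρ → (-18,28,40)
river: ρ → (40,52,-6)
river: ρ → (-6,56,22)
river: ρ → (22,32,-30)
river: ρ → (-30,28,24)
river: ρ → (24,20,-34)
river: ρ → (-34,48,10)
river: ρ → (10,52,-24)
river: ρ → (-24,44,18)
ρ-cycle length = 18 (tail of 1 descent step not counted)

18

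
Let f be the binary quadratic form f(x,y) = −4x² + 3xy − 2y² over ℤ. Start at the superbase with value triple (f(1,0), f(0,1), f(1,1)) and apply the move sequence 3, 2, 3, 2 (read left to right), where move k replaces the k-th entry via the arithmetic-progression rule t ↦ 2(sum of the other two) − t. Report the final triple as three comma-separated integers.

start (-4,-2,-3) = (f(1,0),f(0,1),f(1,1))
replace slot 3: 2·((-4)+(-2)) − (-3) = -9 → (-4,-2,-9)
replace slot 2: 2·((-4)+(-9)) − (-2) = -24 → (-4,-24,-9)
replace slot 3: 2·((-4)+(-24)) − (-9) = -47 → (-4,-24,-47)
replace slot 2: 2·((-4)+(-47)) − (-24) = -78 → (-4,-78,-47)

-4,-78,-47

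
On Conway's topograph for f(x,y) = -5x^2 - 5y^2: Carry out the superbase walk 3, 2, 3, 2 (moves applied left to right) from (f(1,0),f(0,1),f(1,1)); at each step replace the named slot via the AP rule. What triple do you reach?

start (-5,-5,-10) = (f(1,0),f(0,1),f(1,1))
replace slot 3: 2·((-5)+(-5)) − (-10) = -10 → (-5,-5,-10)
replace slot 2: 2·((-5)+(-10)) − (-5) = -25 → (-5,-25,-10)
replace slot 3: 2·((-5)+(-25)) − (-10) = -50 → (-5,-25,-50)
replace slot 2: 2·((-5)+(-50)) − (-25) = -85 → (-5,-85,-50)

-5,-85,-50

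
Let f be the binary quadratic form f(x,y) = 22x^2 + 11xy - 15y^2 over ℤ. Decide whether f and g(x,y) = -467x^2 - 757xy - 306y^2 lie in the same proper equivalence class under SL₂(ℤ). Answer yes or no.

D₁ = 1441, D₂ = 1441
river cycle of f (length 52): (-15, 19, 18), (18, 17, -16), (-16, 15, 19), (19, 23, -12), (-12, 25, 17), (17, 9, -20), (-20, 31, 6), (6, 29, -25), (-25, 21, 10), (10, 19, -27), … (42 more)
river cycle of g (length 52): (-16, 15, 19), (19, 23, -12), (-12, 25, 17), (17, 9, -20), (-20, 31, 6), (6, 29, -25), (-25, 21, 10), (10, 19, -27), (-27, 35, 2), (2, 37, -9), … (42 more)
cycles coincide ⇒ equivalent

yes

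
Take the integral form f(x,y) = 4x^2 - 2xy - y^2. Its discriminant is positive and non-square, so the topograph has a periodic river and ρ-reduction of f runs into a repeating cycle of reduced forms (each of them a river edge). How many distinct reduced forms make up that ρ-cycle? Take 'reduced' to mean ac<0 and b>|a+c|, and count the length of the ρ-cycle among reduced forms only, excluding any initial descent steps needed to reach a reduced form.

D = 20, ⌊√D⌋ = 4
descent: ρ → (-1,4,1)  [lands on river]
river: ρ → (1,4,-1)
ρ-cycle length = 2 (tail of 1 descent step not counted)

2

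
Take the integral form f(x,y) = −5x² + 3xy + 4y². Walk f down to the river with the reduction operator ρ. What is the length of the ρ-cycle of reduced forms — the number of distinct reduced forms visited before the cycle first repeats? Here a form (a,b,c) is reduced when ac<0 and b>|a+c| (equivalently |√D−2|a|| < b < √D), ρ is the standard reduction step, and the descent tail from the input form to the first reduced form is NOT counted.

D = 89, ⌊√D⌋ = 9
river: ρ → (4,5,-4)
river: ρ → (-4,3,5)
river: ρ → (5,7,-2)
river: ρ → (-2,9,1)
river: ρ → (1,9,-2)
river: ρ → (-2,7,5)
river: ρ → (5,3,-4)
river: ρ → (-4,5,4)
river: ρ → (4,3,-5)
river: ρ → (-5,7,2)
river: ρ → (2,9,-1)
river: ρ → (-1,9,2)
river: ρ → (2,7,-5)
river: ρ → (-5,3,4)
ρ-cycle length = 14 (tail of 0 descent steps not counted)

14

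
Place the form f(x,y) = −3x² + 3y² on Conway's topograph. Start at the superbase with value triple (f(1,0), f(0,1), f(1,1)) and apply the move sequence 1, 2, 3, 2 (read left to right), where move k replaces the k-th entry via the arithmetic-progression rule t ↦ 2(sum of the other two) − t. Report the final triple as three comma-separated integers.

start (-3,3,0) = (f(1,0),f(0,1),f(1,1))
replace slot 1: 2·(3+0) − (-3) = 9 → (9,3,0)
replace slot 2: 2·(9+0) − 3 = 15 → (9,15,0)
replace slot 3: 2·(9+15) − 0 = 48 → (9,15,48)
replace slot 2: 2·(9+48) − 15 = 99 → (9,99,48)

9,99,48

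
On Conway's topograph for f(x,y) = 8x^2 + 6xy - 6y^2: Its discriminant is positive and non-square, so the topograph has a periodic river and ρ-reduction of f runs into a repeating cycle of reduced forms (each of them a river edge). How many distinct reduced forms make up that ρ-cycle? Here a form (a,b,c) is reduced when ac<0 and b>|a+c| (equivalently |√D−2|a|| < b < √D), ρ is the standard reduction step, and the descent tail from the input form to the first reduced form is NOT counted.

D = 228, ⌊√D⌋ = 15
river: ρ → (-6,6,8)
river: ρ → (8,10,-4)
river: ρ → (-4,14,2)
river: ρ → (2,14,-4)
river: ρ → (-4,10,8)
river: ρ → (8,6,-6)
ρ-cycle length = 6 (tail of 0 descent steps not counted)

6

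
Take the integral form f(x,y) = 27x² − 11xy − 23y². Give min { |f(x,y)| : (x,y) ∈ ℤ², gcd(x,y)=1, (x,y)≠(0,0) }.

descent: ρ → (-23,11,27)  [lands on river]
river: ρ → (27,43,-7)
river: ρ → (-7,41,33)
river: ρ → (33,25,-15)
river: ρ → (-15,35,23)
river: ρ → (23,11,-27)
river: ρ → (-27,43,7)
river: ρ → (7,41,-33)
river: ρ → (-33,25,15)
river: ρ → (15,35,-23)
closes: descent 1, river 10
min |a| on river = 7

7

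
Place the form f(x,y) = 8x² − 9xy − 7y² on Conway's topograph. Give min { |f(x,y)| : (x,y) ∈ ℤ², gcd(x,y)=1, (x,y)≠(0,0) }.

descent: ρ → (-7,9,8)  [lands on river]
river: ρ → (8,7,-8)
river: ρ → (-8,9,7)
river: ρ → (7,5,-10)
river: ρ → (-10,15,2)
river: ρ → (2,17,-2)
river: ρ → (-2,15,10)
river: ρ → (10,5,-7)
closes: descent 1, river 8
min |a| on river = 2

2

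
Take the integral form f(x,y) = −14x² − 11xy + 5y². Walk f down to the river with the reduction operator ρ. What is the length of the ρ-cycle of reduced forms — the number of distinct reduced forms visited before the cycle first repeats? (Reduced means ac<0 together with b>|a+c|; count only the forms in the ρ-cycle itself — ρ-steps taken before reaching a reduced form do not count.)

D = 401, ⌊√D⌋ = 20
descent: ρ → (5,11,-14)  [lands on river]
river: ρ → (-14,17,2)
river: ρ → (2,19,-5)
river: ρ → (-5,11,14)
river: ρ → (14,17,-2)
river: ρ → (-2,19,5)
ρ-cycle length = 6 (tail of 1 descent step not counted)

6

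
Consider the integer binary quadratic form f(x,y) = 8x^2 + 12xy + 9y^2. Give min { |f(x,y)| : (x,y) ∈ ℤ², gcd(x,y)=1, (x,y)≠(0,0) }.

translate: b→-4 (≡12 mod 16), so (8,12,9)→(8,-4,5)
flip: (8,-4,5)→(5,4,8)
reduced (well bottom): (5,4,8) with a≤c, −a<b≤a
well minimum = a = 5

5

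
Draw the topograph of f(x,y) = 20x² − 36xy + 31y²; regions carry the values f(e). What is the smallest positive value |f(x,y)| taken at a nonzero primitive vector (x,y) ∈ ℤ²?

translate: b→4 (≡-36 mod 40), so (20,-36,31)→(20,4,15)
flip: (20,4,15)→(15,-4,20)
reduced (well bottom): (15,-4,20) with a≤c, −a<b≤a
well minimum = a = 15

15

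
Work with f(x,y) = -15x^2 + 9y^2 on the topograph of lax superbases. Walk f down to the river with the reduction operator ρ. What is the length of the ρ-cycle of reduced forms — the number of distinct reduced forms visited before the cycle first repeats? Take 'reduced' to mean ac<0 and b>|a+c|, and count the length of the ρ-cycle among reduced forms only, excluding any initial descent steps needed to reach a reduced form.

D = 540, ⌊√D⌋ = 23
descent: ρ → (9,18,-6)  [lands on river]
river: ρ → (-6,18,9)
ρ-cycle length = 2 (tail of 1 descent step not counted)

2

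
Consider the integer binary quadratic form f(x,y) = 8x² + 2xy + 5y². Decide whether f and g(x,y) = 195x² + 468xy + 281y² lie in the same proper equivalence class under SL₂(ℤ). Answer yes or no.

D₁ = -156, D₂ = -156
f: flip: (8,2,5)→(5,-2,8)
f: reduced (well bottom): (5,-2,8) with a≤c, −a<b≤a
g: translate: b→78 (≡468 mod 390), so (195,468,281)→(195,78,8)
g: flip: (195,78,8)→(8,-78,195)
g: translate: b→2 (≡-78 mod 16), so (8,-78,195)→(8,2,5)
g: flip: (8,2,5)→(5,-2,8)
g: reduced (well bottom): (5,-2,8) with a≤c, −a<b≤a
reduced forms (5, -2, 8) vs (5, -2, 8) ⇒ equivalent

yes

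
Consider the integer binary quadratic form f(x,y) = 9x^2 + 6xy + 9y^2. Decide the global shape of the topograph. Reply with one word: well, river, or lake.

D = b²−4ac = 6² − 4·9·9 = -288
D < 0 ⇒ definite ⇒ every region one sign ⇒ single well

well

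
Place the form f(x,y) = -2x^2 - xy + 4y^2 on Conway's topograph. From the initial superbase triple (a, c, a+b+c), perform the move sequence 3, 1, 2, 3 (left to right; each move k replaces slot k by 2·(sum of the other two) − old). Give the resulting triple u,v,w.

start (-2,4,1) = (f(1,0),f(0,1),f(1,1))
replace slot 3: 2·((-2)+4) − 1 = 3 → (-2,4,3)
replace slot 1: 2·(4+3) − (-2) = 16 → (16,4,3)
replace slot 2: 2·(16+3) − 4 = 34 → (16,34,3)
replace slot 3: 2·(16+34) − 3 = 97 → (16,34,97)

16,34,97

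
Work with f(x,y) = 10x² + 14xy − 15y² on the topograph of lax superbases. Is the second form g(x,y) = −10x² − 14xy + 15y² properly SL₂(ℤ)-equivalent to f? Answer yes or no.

D₁ = 796, D₂ = 796
river cycle of f (length 20): (-15, 16, 9), (9, 20, -11), (-11, 24, 5), (5, 26, -6), (-6, 22, 13), (13, 4, -15), (-15, 26, 2), (2, 26, -15), (-15, 4, 13), (13, 22, -6), … (10 more)
river cycle of g (length 20): (15, 14, -10), (-10, 26, 3), (3, 28, -1), (-1, 28, 3), (3, 26, -10), (-10, 14, 15), (15, 16, -9), (-9, 20, 11), (11, 24, -5), (-5, 26, 6), … (10 more)
cycles differ ⇒ inequivalent

no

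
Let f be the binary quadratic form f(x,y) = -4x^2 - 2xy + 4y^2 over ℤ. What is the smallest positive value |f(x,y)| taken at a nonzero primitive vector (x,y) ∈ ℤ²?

descent: ρ → (4,2,-4)  [lands on river]
river: ρ → (-4,6,2)
river: ρ → (2,6,-4)
river: ρ → (-4,2,4)
river: ρ → (4,6,-2)
river: ρ → (-2,6,4)
closes: descent 1, river 6
min |a| on river = 2

2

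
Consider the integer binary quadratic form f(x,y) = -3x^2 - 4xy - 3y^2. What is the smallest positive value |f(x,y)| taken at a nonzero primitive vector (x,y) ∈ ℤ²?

translate: b→-2 (≡4 mod 6), so (3,4,3)→(3,-2,2)
flip: (3,-2,2)→(2,2,3)
reduced (well bottom): (2,2,3) with a≤c, −a<b≤a
well minimum |f| = |-2| = 2 (negative-definite)

2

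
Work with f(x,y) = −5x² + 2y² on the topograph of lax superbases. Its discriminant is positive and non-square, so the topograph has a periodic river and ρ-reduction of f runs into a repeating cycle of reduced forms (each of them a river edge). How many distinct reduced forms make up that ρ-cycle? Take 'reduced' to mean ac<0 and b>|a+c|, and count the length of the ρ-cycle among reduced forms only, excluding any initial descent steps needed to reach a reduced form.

D = 40, ⌊√D⌋ = 6
descent: ρ → (2,4,-3)  [lands on river]
river: ρ → (-3,2,3)
river: ρ → (3,4,-2)
river: ρ → (-2,4,3)
river: ρ → (3,2,-3)
river: ρ → (-3,4,2)
ρ-cycle length = 6 (tail of 1 descent step not counted)

6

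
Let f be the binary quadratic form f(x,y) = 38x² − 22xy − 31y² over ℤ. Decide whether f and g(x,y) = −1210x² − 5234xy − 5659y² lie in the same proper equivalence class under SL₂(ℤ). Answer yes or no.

D₁ = 5196, D₂ = 5196
river cycle of f (length 8): (-31, 22, 38), (38, 54, -15), (-15, 66, 14), (14, 46, -55), (-55, 64, 5), (5, 66, -42), (-42, 18, 29), (29, 40, -31)
river cycle of g (length 8): (-31, 22, 38), (38, 54, -15), (-15, 66, 14), (14, 46, -55), (-55, 64, 5), (5, 66, -42), (-42, 18, 29), (29, 40, -31)
cycles coincide ⇒ equivalent

yes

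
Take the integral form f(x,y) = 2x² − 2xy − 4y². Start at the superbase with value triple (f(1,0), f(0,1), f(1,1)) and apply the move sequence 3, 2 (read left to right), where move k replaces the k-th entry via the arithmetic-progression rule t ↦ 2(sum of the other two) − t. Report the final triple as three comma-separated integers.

start (2,-4,-4) = (f(1,0),f(0,1),f(1,1))
replace slot 3: 2·(2+(-4)) − (-4) = 0 → (2,-4,0)
replace slot 2: 2·(2+0) − (-4) = 8 → (2,8,0)

2,8,0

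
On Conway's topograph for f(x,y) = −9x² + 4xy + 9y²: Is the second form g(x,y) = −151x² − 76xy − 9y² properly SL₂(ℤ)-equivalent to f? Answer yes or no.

D₁ = 340, D₂ = 340
river cycle of f (length 10): (9, 14, -4), (-4, 18, 1), (1, 18, -4), (-4, 14, 9), (9, 4, -9), (-9, 14, 4), (4, 18, -1), (-1, 18, 4), (4, 14, -9), (-9, 4, 9)
river cycle of g (length 10): (-9, 4, 9), (9, 14, -4), (-4, 18, 1), (1, 18, -4), (-4, 14, 9), (9, 4, -9), (-9, 14, 4), (4, 18, -1), (-1, 18, 4), (4, 14, -9)
cycles coincide ⇒ equivalent

yes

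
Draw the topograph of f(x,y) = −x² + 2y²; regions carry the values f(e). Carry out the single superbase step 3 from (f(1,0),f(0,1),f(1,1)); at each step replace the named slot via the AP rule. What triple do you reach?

start (-1,2,1) = (f(1,0),f(0,1),f(1,1))
replace slot 3: 2·((-1)+2) − 1 = 1 → (-1,2,1)

-1,2,1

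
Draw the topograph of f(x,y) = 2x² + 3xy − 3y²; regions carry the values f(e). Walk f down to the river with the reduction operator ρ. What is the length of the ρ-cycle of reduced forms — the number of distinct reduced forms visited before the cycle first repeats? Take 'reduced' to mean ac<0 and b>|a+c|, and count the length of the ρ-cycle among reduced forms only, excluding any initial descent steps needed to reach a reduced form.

D = 33, ⌊√D⌋ = 5
river: ρ → (-3,3,2)
river: ρ → (2,5,-1)
river: ρ → (-1,5,2)
river: ρ → (2,3,-3)
ρ-cycle length = 4 (tail of 0 descent steps not counted)

4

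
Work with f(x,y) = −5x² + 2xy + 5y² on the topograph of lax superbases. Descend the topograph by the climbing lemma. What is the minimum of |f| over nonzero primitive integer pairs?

river: ρ → (5,8,-2)
river: ρ → (-2,8,5)
river: ρ → (5,2,-5)
river: ρ → (-5,8,2)
river: ρ → (2,8,-5)
river: ρ → (-5,2,5)
closes: descent 0, river 6
min |a| on river = 2

2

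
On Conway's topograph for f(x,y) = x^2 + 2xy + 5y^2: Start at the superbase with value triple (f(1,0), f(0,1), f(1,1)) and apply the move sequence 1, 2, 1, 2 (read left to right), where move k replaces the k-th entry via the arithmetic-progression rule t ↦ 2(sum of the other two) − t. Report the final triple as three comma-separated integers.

start (1,5,8) = (f(1,0),f(0,1),f(1,1))
replace slot 1: 2·(5+8) − 1 = 25 → (25,5,8)
replace slot 2: 2·(25+8) − 5 = 61 → (25,61,8)
replace slot 1: 2·(61+8) − 25 = 113 → (113,61,8)
replace slot 2: 2·(113+8) − 61 = 181 → (113,181,8)

113,181,8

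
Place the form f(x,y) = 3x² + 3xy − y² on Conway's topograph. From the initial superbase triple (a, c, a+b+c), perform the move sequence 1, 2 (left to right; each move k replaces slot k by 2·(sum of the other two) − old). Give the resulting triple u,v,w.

start (3,-1,5) = (f(1,0),f(0,1),f(1,1))
replace slot 1: 2·((-1)+5) − 3 = 5 → (5,-1,5)
replace slot 2: 2·(5+5) − (-1) = 21 → (5,21,5)

5,21,5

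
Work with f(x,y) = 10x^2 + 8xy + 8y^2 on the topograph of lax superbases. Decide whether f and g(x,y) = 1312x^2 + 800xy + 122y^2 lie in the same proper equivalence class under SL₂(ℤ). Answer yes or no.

D₁ = -256, D₂ = -256
f: flip: (10,8,8)→(8,-8,10)
f: translate: b→8 (≡-8 mod 16), so (8,-8,10)→(8,8,10)
f: reduced (well bottom): (8,8,10) with a≤c, −a<b≤a
g: flip: (1312,800,122)→(122,-800,1312)
g: translate: b→-68 (≡-800 mod 244), so (122,-800,1312)→(122,-68,10)
g: flip: (122,-68,10)→(10,68,122)
g: translate: b→8 (≡68 mod 20), so (10,68,122)→(10,8,8)
g: flip: (10,8,8)→(8,-8,10)
g: translate: b→8 (≡-8 mod 16), so (8,-8,10)→(8,8,10)
g: reduced (well bottom): (8,8,10) with a≤c, −a<b≤a
reduced forms (8, 8, 10) vs (8, 8, 10) ⇒ equivalent

yes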